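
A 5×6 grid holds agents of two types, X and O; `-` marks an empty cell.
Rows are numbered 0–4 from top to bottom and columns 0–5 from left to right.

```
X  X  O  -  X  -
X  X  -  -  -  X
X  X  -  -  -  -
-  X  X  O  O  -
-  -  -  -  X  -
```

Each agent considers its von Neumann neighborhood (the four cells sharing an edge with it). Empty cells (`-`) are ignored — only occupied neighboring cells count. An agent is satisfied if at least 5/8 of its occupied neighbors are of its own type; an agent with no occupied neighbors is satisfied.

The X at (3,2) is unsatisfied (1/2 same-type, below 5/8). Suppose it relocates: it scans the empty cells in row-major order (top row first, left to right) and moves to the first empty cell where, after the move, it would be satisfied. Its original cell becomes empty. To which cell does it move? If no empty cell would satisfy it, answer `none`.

(0,5)

Vacating (3,2). Empty cells in order:
  (0,3): 1/2 same-type → still unsatisfied.
  (0,5): 2/2 same-type → satisfied — stop here.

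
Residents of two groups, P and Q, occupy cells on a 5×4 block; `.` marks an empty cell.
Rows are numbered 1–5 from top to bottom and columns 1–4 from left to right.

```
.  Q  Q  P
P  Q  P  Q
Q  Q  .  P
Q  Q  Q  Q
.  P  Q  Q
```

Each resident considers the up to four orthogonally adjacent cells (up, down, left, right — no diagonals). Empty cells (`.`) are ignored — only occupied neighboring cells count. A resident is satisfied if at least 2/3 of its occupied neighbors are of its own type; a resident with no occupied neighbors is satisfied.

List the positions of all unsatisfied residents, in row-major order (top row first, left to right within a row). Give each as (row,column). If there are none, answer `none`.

(1,3), (1,4), (2,1), (2,2), (2,3), (2,4), (3,4), (5,2)

Row 1: (1,2)Q 2/2 ok · (1,3)Q 1/3 unhappy · (1,4)P 0/2 unhappy
Row 2: (2,1)P 0/2 unhappy · (2,2)Q 2/4 unhappy · (2,3)P 0/3 unhappy · (2,4)Q 0/3 unhappy
Row 3: (3,1)Q 2/3 ok · (3,2)Q 3/3 ok · (3,4)P 0/2 unhappy
Row 4: (4,1)Q 2/2 ok · (4,2)Q 3/4 ok · (4,3)Q 3/3 ok · (4,4)Q 2/3 ok
Row 5: (5,2)P 0/2 unhappy · (5,3)Q 2/3 ok · (5,4)Q 2/2 ok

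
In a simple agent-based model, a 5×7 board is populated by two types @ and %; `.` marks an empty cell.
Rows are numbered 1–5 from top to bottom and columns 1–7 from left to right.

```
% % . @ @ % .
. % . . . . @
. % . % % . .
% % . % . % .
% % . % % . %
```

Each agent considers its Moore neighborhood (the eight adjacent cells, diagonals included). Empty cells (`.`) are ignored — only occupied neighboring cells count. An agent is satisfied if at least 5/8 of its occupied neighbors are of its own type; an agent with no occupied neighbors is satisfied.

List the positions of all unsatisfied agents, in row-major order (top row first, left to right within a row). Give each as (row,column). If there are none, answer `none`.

(1,5), (1,6), (2,7)

Row 1: (1,1)% 2/2 ok · (1,2)% 2/2 ok · (1,4)@ 1/1 ok · (1,5)@ 1/2 unhappy · (1,6)% 0/2 unhappy
Row 2: (2,2)% 3/3 ok · (2,7)@ 0/1 unhappy
Row 3: (3,2)% 3/3 ok · (3,4)% 2/2 ok · (3,5)% 3/3 ok
Row 4: (4,1)% 4/4 ok · (4,2)% 4/4 ok · (4,4)% 4/4 ok · (4,6)% 3/3 ok
Row 5: (5,1)% 3/3 ok · (5,2)% 3/3 ok · (5,4)% 2/2 ok · (5,5)% 3/3 ok · (5,7)% 1/1 ok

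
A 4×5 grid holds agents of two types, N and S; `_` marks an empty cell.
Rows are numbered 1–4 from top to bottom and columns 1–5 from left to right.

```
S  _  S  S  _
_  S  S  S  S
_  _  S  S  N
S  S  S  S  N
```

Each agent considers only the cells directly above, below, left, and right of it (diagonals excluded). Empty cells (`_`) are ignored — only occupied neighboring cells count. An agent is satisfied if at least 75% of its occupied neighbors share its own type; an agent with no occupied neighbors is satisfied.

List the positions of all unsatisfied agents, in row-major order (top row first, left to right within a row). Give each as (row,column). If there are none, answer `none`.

(2,5), (3,5), (4,4), (4,5)

(1,1)S 0/0 ok
(1,3)S 2/2 ok
(1,4)S 2/2 ok
(2,2)S 1/1 ok
(2,3)S 4/4 ok
(2,4)S 4/4 ok
(2,5)S 1/2 unhappy
(3,3)S 3/3 ok
(3,4)S 3/4 ok
(3,5)N 1/3 unhappy
(4,1)S 1/1 ok
(4,2)S 2/2 ok
(4,3)S 3/3 ok
(4,4)S 2/3 unhappy
(4,5)N 1/2 unhappy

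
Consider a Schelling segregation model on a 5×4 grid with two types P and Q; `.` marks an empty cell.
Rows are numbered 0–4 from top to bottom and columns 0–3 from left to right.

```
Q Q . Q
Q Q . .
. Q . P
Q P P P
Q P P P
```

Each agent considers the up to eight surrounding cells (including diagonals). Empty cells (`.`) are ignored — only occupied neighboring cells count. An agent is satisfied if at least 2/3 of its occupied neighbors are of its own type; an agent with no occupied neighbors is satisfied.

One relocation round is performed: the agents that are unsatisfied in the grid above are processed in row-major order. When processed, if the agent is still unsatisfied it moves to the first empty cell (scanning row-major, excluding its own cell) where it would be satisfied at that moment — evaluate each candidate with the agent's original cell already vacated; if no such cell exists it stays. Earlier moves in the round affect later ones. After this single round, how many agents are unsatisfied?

Initially unsatisfied (in order): (2,1), (3,0), (3,1), (4,0), (4,1).
  (2,1) → (0,2).
  (3,0) → (1,2).
  (3,1): now satisfied by earlier moves; stays.
  (4,0) → (1,3).
  (4,1): now satisfied by earlier moves; stays.
Resulting grid:
Q Q Q Q
Q Q Q Q
. . . P
. P P P
. P P P
Unsatisfied now: (2,3).

1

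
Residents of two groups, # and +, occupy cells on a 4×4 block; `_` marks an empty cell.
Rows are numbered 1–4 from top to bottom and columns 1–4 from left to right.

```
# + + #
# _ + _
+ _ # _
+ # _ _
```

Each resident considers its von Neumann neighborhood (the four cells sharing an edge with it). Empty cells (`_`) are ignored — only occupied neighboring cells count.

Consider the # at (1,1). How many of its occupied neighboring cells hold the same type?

Occupied neighbors of (1,1): (2,1)=#, (1,2)=+.
Same type (#): 1 of 2.

1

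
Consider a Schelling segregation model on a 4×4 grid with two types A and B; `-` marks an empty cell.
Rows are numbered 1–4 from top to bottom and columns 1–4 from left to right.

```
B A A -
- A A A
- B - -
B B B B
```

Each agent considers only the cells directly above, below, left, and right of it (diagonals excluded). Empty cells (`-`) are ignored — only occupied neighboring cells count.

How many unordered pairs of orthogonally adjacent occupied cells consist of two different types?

Scan each occupied cell's neighbors to the right and below so each pair is counted once.
Row 1: B(1,1)–A(1,2)≠ A(1,2)–A(1,3)= A(1,2)–A(2,2)= A(1,3)–A(2,3)=  → 1/4 unlike.
Row 2: A(2,2)–A(2,3)= A(2,2)–B(3,2)≠ A(2,3)–A(2,4)=  → 1/3 unlike.
Row 3: B(3,2)–B(4,2)=  → 0/1 unlike.
Row 4: B(4,1)–B(4,2)= B(4,2)–B(4,3)= B(4,3)–B(4,4)=  → 0/3 unlike.
Total adjacent occupied pairs: 11; unlike-type pairs: 2.

2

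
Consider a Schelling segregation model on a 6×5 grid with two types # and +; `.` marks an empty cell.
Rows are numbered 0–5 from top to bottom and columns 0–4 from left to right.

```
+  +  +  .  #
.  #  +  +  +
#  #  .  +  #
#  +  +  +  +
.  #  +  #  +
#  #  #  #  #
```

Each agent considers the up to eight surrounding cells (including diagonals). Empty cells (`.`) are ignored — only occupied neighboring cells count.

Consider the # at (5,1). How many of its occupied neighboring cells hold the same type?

Occupied neighbors of (5,1): (4,1)=#, (4,2)=+, (5,0)=#, (5,2)=#.
Same type (#): 3 of 4.

3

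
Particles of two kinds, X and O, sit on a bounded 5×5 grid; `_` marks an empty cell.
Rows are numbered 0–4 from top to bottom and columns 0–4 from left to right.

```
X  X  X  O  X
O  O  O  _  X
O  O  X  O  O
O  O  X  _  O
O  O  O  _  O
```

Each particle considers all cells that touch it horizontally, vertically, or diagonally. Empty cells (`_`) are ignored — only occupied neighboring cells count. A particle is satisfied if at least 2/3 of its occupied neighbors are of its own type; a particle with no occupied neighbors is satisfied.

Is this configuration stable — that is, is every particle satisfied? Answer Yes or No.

No

Row 0: (0,0)X 1/3 ✗ · (0,1)X 2/5 ✗ · (0,2)X 1/4 ✗ · (0,3)O 1/4 ✗ · (0,4)X 1/2 ✗
Row 1: (1,0)O 3/5 ✗ · (1,1)O 4/8 ✗ · (1,2)O 4/7 ✗ · (1,4)X 1/4 ✗
Row 2: (2,0)O 5/5 ✓ · (2,1)O 6/8 ✓ · (2,2)X 1/6 ✗ · (2,3)O 3/6 ✗ · (2,4)O 2/3 ✓
Row 3: (3,0)O 5/5 ✓ · (3,1)O 6/8 ✓ · (3,2)X 1/6 ✗ · (3,4)O 3/3 ✓
Row 4: (4,0)O 3/3 ✓ · (4,1)O 4/5 ✓ · (4,2)O 2/3 ✓ · (4,4)O 1/1 ✓
For instance (0,0) has only 1/3 same-type neighbors, below 2/3.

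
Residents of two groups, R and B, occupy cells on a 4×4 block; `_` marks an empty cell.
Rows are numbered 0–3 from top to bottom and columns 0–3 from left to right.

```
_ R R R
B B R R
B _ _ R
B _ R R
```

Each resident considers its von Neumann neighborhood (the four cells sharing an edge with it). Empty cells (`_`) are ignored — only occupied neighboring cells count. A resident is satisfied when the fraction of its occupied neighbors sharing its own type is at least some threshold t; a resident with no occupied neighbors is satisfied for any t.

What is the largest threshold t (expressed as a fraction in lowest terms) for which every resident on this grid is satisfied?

1/3

(0,1)R 1/2
(0,2)R 3/3
(0,3)R 2/2
(1,0)B 2/2
(1,1)B 1/3
(1,2)R 2/3
(1,3)R 3/3
(2,0)B 2/2
(2,3)R 2/2
(3,0)B 1/1
(3,2)R 1/1
(3,3)R 2/2
The smallest same-type fraction is 1/3 at (1,1), which reduces to 1/3. Any threshold above that leaves this resident unsatisfied.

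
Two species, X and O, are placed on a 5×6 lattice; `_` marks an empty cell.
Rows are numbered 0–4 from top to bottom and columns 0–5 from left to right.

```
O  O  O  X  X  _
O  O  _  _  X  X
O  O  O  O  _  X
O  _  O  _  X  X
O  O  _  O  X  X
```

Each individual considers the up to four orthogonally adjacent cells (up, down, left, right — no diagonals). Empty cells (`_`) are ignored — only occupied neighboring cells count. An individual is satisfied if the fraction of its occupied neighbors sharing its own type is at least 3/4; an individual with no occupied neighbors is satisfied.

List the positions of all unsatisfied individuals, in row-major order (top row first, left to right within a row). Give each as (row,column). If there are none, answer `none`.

(0,2), (0,3), (4,3), (4,4)

(0,0)O 2/2 ok
(0,1)O 3/3 ok
(0,2)O 1/2 unhappy
(0,3)X 1/2 unhappy
(0,4)X 2/2 ok
(1,0)O 3/3 ok
(1,1)O 3/3 ok
(1,4)X 2/2 ok
(1,5)X 2/2 ok
(2,0)O 3/3 ok
(2,1)O 3/3 ok
(2,2)O 3/3 ok
(2,3)O 1/1 ok
(2,5)X 2/2 ok
(3,0)O 2/2 ok
(3,2)O 1/1 ok
(3,4)X 2/2 ok
(3,5)X 3/3 ok
(4,0)O 2/2 ok
(4,1)O 1/1 ok
(4,3)O 0/1 unhappy
(4,4)X 2/3 unhappy
(4,5)X 2/2 ok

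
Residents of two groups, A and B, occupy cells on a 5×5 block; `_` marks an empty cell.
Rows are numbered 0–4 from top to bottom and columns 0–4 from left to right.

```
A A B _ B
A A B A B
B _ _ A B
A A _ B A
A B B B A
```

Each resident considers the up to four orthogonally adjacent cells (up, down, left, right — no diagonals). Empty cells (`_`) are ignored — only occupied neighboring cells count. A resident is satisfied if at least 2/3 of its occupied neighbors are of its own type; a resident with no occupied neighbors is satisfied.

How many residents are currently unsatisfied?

Row 0: (0,0)A 2/2 satisfied · (0,1)A 2/3 satisfied · (0,2)B 1/2 not · (0,4)B 1/1 satisfied
Row 1: (1,0)A 2/3 satisfied · (1,1)A 2/3 satisfied · (1,2)B 1/3 not · (1,3)A 1/3 not · (1,4)B 2/3 satisfied
Row 2: (2,0)B 0/2 not · (2,3)A 1/3 not · (2,4)B 1/3 not
Row 3: (3,0)A 2/3 satisfied · (3,1)A 1/2 not · (3,3)B 1/3 not · (3,4)A 1/3 not
Row 4: (4,0)A 1/2 not · (4,1)B 1/3 not · (4,2)B 2/2 satisfied · (4,3)B 2/3 satisfied · (4,4)A 1/2 not
Unsatisfied: (0,2), (1,2), (1,3), (2,0), (2,3), (2,4), (3,1), (3,3), (3,4), (4,0), (4,1), (4,4) — 12 in total.

12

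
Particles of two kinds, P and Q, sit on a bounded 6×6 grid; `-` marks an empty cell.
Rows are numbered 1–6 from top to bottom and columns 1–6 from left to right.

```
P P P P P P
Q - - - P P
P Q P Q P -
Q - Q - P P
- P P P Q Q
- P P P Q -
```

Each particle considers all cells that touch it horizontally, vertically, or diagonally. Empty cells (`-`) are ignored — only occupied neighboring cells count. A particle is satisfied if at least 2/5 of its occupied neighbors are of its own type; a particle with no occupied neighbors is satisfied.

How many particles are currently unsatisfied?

7

Row 1: (1,1)P 1/2 ok · (1,2)P 2/3 ok · (1,3)P 2/2 ok · (1,4)P 3/3 ok · (1,5)P 4/4 ok · (1,6)P 3/3 ok
Row 2: (2,1)Q 1/4 unhappy · (2,5)P 5/6 ok · (2,6)P 4/4 ok
Row 3: (3,1)P 0/3 unhappy · (3,2)Q 3/5 ok · (3,3)P 0/3 unhappy · (3,4)Q 1/5 unhappy · (3,5)P 4/5 ok
Row 4: (4,1)Q 1/3 unhappy · (4,3)Q 2/6 unhappy · (4,5)P 3/6 ok · (4,6)P 2/4 ok
Row 5: (5,2)P 3/5 ok · (5,3)P 5/6 ok · (5,4)P 4/7 ok · (5,5)Q 2/6 unhappy · (5,6)Q 2/4 ok
Row 6: (6,2)P 3/3 ok · (6,3)P 5/5 ok · (6,4)P 3/5 ok · (6,5)Q 2/4 ok
Unsatisfied: (2,1), (3,1), (3,3), (3,4), (4,1), (4,3), (5,5) — 7 in total.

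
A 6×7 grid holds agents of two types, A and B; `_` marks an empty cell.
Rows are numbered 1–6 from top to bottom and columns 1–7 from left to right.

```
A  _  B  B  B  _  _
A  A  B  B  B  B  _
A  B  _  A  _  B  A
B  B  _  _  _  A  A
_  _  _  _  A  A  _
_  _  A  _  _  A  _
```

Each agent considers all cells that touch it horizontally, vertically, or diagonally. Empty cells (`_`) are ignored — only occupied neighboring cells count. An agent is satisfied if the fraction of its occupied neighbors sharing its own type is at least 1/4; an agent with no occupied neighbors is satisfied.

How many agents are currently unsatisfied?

1

Row 1: (1,1)A 2/2 ok · (1,3)B 3/4 ok · (1,4)B 5/5 ok · (1,5)B 4/4 ok
Row 2: (2,1)A 3/4 ok · (2,2)A 3/6 ok · (2,3)B 4/6 ok · (2,4)B 5/6 ok · (2,5)B 5/6 ok · (2,6)B 3/4 ok
Row 3: (3,1)A 2/5 ok · (3,2)B 3/6 ok · (3,4)A 0/3 unhappy · (3,6)B 2/5 ok · (3,7)A 2/4 ok
Row 4: (4,1)B 2/3 ok · (4,2)B 2/3 ok · (4,6)A 4/5 ok · (4,7)A 3/4 ok
Row 5: (5,5)A 3/3 ok · (5,6)A 4/4 ok
Row 6: (6,3)A 0/0 ok · (6,6)A 2/2 ok
Unsatisfied: (3,4) — 1 in total.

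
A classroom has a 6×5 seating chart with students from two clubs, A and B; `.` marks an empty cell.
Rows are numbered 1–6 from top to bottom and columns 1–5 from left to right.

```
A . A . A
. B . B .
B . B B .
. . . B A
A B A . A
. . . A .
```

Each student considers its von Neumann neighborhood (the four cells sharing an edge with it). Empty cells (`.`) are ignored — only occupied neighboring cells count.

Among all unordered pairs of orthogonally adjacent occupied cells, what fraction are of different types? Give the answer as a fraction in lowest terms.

3/7

Scan each occupied cell's neighbors to the right and below so each pair is counted once.
From row 2: 0 unlike of 1 pairs (running 0/1).
From row 3: 0 unlike of 2 pairs (running 0/3).
From row 4: 1 unlike of 2 pairs (running 1/5).
From row 5: 2 unlike of 2 pairs (running 3/7).
Total adjacent occupied pairs: 7; unlike-type pairs: 3.
3/7 is already in lowest terms.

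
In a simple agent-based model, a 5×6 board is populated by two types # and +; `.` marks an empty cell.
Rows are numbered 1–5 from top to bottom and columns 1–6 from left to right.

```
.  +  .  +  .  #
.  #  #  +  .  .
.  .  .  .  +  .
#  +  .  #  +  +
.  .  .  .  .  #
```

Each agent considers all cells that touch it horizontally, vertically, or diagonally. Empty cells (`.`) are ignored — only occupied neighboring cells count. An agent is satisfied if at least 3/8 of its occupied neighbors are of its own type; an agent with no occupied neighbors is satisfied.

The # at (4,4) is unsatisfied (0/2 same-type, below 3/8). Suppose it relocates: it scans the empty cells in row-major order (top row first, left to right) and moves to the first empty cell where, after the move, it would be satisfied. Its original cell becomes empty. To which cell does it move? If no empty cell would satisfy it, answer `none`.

(1,1)

Vacating (4,4). Empty cells in order:
  (1,1): 1/2 same-type → satisfied — stop here.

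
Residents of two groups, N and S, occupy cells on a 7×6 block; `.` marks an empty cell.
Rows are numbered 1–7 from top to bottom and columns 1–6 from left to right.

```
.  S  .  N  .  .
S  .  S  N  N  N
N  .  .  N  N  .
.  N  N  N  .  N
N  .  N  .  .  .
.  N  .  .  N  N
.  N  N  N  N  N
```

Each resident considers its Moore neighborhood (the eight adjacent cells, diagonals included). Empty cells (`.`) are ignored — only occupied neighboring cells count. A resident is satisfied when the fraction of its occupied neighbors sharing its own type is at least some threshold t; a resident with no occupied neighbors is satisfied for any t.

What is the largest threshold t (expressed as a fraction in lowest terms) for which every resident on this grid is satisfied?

(1,2)S 2/2
(1,4)N 2/3
(2,1)S 1/2
(2,3)S 1/4
(2,4)N 4/5
(2,5)N 5/5
(2,6)N 2/2
(3,1)N 1/2
(3,4)N 5/6
(3,5)N 6/6
(4,2)N 4/4
(4,3)N 4/4
(4,4)N 4/4
(4,6)N 1/1
(5,1)N 2/2
(5,3)N 4/4
(6,2)N 4/4
(6,5)N 4/4
(6,6)N 3/3
(7,2)N 2/2
(7,3)N 3/3
(7,4)N 3/3
(7,5)N 4/4
(7,6)N 3/3
The smallest same-type fraction is 1/4 at (2,3), which reduces to 1/4. Any threshold above that leaves this resident unsatisfied.

1/4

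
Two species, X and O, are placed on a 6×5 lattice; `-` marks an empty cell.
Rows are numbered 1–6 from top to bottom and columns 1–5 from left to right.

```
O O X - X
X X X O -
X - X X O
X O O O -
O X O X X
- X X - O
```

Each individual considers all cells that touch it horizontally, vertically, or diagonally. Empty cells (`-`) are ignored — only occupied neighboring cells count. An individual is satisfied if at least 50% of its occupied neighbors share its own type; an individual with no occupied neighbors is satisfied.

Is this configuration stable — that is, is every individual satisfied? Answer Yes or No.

No

(1,1)O 1/3 unhappy
(1,2)O 1/5 unhappy
(1,3)X 2/4 ok
(1,5)X 0/1 unhappy
(2,1)X 2/4 ok
(2,2)X 5/7 ok
(2,3)X 4/6 ok
(2,4)O 1/6 unhappy
(3,1)X 3/4 ok
(3,3)X 3/7 unhappy
(3,4)X 2/6 unhappy
(3,5)O 2/3 ok
(4,1)X 2/4 ok
(4,2)O 3/7 unhappy
(4,3)O 3/7 unhappy
(4,4)O 3/7 unhappy
(5,1)O 1/4 unhappy
(5,2)X 3/7 unhappy
(5,3)O 3/7 unhappy
(5,4)X 2/6 unhappy
(5,5)X 1/3 unhappy
(6,2)X 2/4 ok
(6,3)X 3/4 ok
(6,5)O 0/2 unhappy
For instance (1,1) has only 1/3 same-type neighbors, below 1/2.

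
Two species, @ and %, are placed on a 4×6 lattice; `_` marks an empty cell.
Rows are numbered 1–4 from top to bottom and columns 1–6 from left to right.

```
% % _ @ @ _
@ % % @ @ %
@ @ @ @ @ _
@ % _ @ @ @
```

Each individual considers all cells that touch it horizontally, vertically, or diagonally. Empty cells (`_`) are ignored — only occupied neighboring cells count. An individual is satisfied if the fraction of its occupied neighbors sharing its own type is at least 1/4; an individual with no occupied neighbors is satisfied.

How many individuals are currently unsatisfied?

Row 1: (1,1)% 2/3 satisfied · (1,2)% 3/4 satisfied · (1,4)@ 3/4 satisfied · (1,5)@ 3/4 satisfied
Row 2: (2,1)@ 2/5 satisfied · (2,2)% 3/7 satisfied · (2,3)% 2/7 satisfied · (2,4)@ 6/7 satisfied · (2,5)@ 5/6 satisfied · (2,6)% 0/3 not
Row 3: (3,1)@ 3/5 satisfied · (3,2)@ 4/7 satisfied · (3,3)@ 4/7 satisfied · (3,4)@ 6/7 satisfied · (3,5)@ 6/7 satisfied
Row 4: (4,1)@ 2/3 satisfied · (4,2)% 0/4 not · (4,4)@ 4/4 satisfied · (4,5)@ 4/4 satisfied · (4,6)@ 2/2 satisfied
Unsatisfied: (2,6), (4,2) — 2 in total.

2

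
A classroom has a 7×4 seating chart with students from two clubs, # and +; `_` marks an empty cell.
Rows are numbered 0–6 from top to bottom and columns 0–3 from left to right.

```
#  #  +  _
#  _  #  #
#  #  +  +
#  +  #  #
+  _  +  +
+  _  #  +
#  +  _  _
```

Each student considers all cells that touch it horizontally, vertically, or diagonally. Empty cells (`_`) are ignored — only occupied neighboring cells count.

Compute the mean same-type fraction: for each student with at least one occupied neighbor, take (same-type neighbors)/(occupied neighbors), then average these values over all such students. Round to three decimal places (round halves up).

0.459

Row 0: (0,0)# 2/2 · (0,1)# 3/4 · (0,2)+ 0/3
Row 1: (1,0)# 4/4 · (1,2)# 3/6 · (1,3)# 1/4
Row 2: (2,0)# 3/4 · (2,1)# 5/7 · (2,2)+ 2/7 · (2,3)+ 1/5
Row 3: (3,0)# 2/4 · (3,1)+ 3/7 · (3,2)# 2/7 · (3,3)# 1/5
Row 4: (4,0)+ 2/3 · (4,2)+ 3/6 · (4,3)+ 2/5
Row 5: (5,0)+ 2/3 · (5,2)# 0/4 · (5,3)+ 2/3
Row 6: (6,0)# 0/2 · (6,1)+ 1/3
Sum over 22 students: 2/2 + 3/4 + 0/3 + 4/4 + 3/6 + 1/4 + 3/4 + 5/7 + 2/7 + 1/5 + 2/4 + 3/7 + 2/7 + 1/5 + 2/3 + 3/6 + 2/5 + 2/3 + 0/4 + 2/3 + 0/2 + 1/3 = 4241/420; mean = 4241/420 ÷ 22 = 4241/9240 = 0.458982… → 0.459.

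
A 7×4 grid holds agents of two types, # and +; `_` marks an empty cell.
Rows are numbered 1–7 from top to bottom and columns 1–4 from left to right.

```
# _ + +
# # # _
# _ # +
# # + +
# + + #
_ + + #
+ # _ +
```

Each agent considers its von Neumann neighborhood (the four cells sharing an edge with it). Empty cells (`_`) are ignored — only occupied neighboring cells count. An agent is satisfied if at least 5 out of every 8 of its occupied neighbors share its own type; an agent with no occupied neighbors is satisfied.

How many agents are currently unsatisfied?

12

Row 1: (1,1)# 1/1 ok · (1,3)+ 1/2 unhappy · (1,4)+ 1/1 ok
Row 2: (2,1)# 3/3 ok · (2,2)# 2/2 ok · (2,3)# 2/3 ok
Row 3: (3,1)# 2/2 ok · (3,3)# 1/3 unhappy · (3,4)+ 1/2 unhappy
Row 4: (4,1)# 3/3 ok · (4,2)# 1/3 unhappy · (4,3)+ 2/4 unhappy · (4,4)+ 2/3 ok
Row 5: (5,1)# 1/2 unhappy · (5,2)+ 2/4 unhappy · (5,3)+ 3/4 ok · (5,4)# 1/3 unhappy
Row 6: (6,2)+ 2/3 ok · (6,3)+ 2/3 ok · (6,4)# 1/3 unhappy
Row 7: (7,1)+ 0/1 unhappy · (7,2)# 0/2 unhappy · (7,4)+ 0/1 unhappy
Unsatisfied: (1,3), (3,3), (3,4), (4,2), (4,3), (5,1), (5,2), (5,4), (6,4), (7,1), (7,2), (7,4) — 12 in total.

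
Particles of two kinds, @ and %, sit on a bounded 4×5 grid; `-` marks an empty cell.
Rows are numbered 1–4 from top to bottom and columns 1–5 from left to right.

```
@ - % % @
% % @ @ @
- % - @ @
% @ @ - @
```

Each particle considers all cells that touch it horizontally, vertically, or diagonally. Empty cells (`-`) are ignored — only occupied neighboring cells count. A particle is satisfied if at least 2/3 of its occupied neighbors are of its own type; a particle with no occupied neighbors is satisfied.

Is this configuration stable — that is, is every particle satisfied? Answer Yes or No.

Row 1: (1,1)@ 0/2 not · (1,3)% 2/4 not · (1,4)% 1/5 not · (1,5)@ 2/3 satisfied
Row 2: (2,1)% 2/3 satisfied · (2,2)% 3/5 not · (2,3)@ 2/6 not · (2,4)@ 5/7 satisfied · (2,5)@ 4/5 satisfied
Row 3: (3,2)% 3/6 not · (3,4)@ 6/6 satisfied · (3,5)@ 4/4 satisfied
Row 4: (4,1)% 1/2 not · (4,2)@ 1/3 not · (4,3)@ 2/3 satisfied · (4,5)@ 2/2 satisfied
For instance (1,1) has only 0/2 same-type neighbors, below 2/3.

No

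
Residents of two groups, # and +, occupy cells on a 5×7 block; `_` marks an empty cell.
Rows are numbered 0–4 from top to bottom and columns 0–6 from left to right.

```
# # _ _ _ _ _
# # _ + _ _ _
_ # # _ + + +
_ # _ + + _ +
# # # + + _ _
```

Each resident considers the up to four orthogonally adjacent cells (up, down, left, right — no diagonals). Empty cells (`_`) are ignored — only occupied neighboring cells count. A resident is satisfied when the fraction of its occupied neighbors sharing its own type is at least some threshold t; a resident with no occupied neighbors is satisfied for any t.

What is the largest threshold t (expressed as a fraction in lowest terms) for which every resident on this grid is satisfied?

(0,0)# 2/2
(0,1)# 2/2
(1,0)# 2/2
(1,1)# 3/3
(1,3)+ — no occupied neighbors
(2,1)# 3/3
(2,2)# 1/1
(2,4)+ 2/2
(2,5)+ 2/2
(2,6)+ 2/2
(3,1)# 2/2
(3,3)+ 2/2
(3,4)+ 3/3
(3,6)+ 1/1
(4,0)# 1/1
(4,1)# 3/3
(4,2)# 1/2
(4,3)+ 2/3
(4,4)+ 2/2
The smallest same-type fraction is 1/2 at (4,2), which reduces to 1/2. Any threshold above that leaves this resident unsatisfied.

1/2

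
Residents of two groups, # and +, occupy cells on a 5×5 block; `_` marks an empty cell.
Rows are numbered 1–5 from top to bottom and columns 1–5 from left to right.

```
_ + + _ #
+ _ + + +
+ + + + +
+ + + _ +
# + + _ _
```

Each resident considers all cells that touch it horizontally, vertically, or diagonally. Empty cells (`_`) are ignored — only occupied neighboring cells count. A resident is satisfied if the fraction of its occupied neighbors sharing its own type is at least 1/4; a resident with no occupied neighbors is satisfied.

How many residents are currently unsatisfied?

(1,2)+ 3/3 satisfied
(1,3)+ 3/3 satisfied
(1,5)# 0/2 not
(2,1)+ 3/3 satisfied
(2,3)+ 6/6 satisfied
(2,4)+ 6/7 satisfied
(2,5)+ 3/4 satisfied
(3,1)+ 4/4 satisfied
(3,2)+ 7/7 satisfied
(3,3)+ 6/6 satisfied
(3,4)+ 7/7 satisfied
(3,5)+ 4/4 satisfied
(4,1)+ 4/5 satisfied
(4,2)+ 7/8 satisfied
(4,3)+ 6/6 satisfied
(4,5)+ 2/2 satisfied
(5,1)# 0/3 not
(5,2)+ 4/5 satisfied
(5,3)+ 3/3 satisfied
Unsatisfied: (1,5), (5,1) — 2 in total.

2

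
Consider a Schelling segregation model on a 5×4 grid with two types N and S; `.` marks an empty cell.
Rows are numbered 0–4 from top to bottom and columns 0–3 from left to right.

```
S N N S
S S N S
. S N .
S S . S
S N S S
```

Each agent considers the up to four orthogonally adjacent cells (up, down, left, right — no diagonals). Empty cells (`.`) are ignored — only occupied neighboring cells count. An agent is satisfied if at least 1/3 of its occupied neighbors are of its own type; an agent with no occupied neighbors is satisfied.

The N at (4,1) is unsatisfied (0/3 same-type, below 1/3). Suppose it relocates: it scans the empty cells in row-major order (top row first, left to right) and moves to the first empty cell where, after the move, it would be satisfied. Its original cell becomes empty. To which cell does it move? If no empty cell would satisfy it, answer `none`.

Vacating (4,1). Empty cells in order:
  (2,0): 0/3 same-type → still unsatisfied.
  (2,3): 1/3 same-type → satisfied — stop here.

(2,3)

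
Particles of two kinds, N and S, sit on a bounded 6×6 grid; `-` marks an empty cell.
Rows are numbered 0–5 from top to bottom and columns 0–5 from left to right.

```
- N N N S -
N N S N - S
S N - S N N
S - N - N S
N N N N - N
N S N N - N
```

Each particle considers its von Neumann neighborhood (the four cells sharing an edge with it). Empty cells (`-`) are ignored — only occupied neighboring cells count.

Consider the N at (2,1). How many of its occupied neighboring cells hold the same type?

Occupied neighbors of (2,1): (1,1)=N, (2,0)=S.
Same type (N): 1 of 2.

1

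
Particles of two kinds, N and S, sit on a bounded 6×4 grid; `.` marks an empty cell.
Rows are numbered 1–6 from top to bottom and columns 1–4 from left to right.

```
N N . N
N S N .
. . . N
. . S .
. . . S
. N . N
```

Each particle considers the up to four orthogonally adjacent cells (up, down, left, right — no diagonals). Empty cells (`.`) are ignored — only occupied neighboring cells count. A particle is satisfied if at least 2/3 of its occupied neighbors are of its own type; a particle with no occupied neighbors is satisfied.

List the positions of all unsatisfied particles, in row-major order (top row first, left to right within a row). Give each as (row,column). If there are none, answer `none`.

Row 1: (1,1)N 2/2 ✓ · (1,2)N 1/2 ✗ · (1,4)N 0/0 ✓
Row 2: (2,1)N 1/2 ✗ · (2,2)S 0/3 ✗ · (2,3)N 0/1 ✗
Row 3: (3,4)N 0/0 ✓
Row 4: (4,3)S 0/0 ✓
Row 5: (5,4)S 0/1 ✗
Row 6: (6,2)N 0/0 ✓ · (6,4)N 0/1 ✗

(1,2), (2,1), (2,2), (2,3), (5,4), (6,4)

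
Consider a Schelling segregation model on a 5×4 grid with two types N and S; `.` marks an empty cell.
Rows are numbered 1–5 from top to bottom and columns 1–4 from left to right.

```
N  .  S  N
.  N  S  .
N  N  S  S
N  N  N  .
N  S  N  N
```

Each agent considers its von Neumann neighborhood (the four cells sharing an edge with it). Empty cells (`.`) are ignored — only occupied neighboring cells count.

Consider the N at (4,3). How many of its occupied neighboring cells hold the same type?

2

Occupied neighbors of (4,3): (3,3)=S, (5,3)=N, (4,2)=N.
Same type (N): 2 of 3.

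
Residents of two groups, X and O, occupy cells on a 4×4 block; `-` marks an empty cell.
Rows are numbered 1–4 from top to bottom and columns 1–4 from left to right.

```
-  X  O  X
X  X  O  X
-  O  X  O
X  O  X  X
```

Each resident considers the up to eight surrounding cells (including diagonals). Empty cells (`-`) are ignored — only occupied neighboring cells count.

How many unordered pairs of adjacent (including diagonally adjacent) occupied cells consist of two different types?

21

Scan each occupied cell's neighbors to the right and below (and the two forward diagonals) so each pair is counted once.
From row 1: 6 unlike of 10 pairs (running 6/10).
From row 2: 6 unlike of 11 pairs (running 12/21).
From row 3: 7 unlike of 10 pairs (running 19/31).
From row 4: 2 unlike of 3 pairs (running 21/34).
Total adjacent occupied pairs: 34; unlike-type pairs: 21.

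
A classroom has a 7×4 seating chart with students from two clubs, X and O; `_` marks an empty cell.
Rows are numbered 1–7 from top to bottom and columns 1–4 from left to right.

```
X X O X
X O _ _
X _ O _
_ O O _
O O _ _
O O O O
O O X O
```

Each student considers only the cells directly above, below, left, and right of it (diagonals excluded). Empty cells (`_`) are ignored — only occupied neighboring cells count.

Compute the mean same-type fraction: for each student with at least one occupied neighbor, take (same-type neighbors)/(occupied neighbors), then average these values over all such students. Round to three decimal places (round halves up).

Row 1: (1,1)X 2/2 · (1,2)X 1/3 · (1,3)O 0/2 · (1,4)X 0/1
Row 2: (2,1)X 2/3 · (2,2)O 0/2
Row 3: (3,1)X 1/1 · (3,3)O 1/1
Row 4: (4,2)O 2/2 · (4,3)O 2/2
Row 5: (5,1)O 2/2 · (5,2)O 3/3
Row 6: (6,1)O 3/3 · (6,2)O 4/4 · (6,3)O 2/3 · (6,4)O 2/2
Row 7: (7,1)O 2/2 · (7,2)O 2/3 · (7,3)X 0/3 · (7,4)O 1/2
Sum over 20 students: 2/2 + 1/3 + 0/2 + 0/1 + 2/3 + 0/2 + 1/1 + 1/1 + 2/2 + 2/2 + 2/2 + 3/3 + 3/3 + 4/4 + 2/3 + 2/2 + 2/2 + 2/3 + 0/3 + 1/2 = 83/6; mean = 83/6 ÷ 20 = 83/120 = 0.691666… → 0.692.

0.692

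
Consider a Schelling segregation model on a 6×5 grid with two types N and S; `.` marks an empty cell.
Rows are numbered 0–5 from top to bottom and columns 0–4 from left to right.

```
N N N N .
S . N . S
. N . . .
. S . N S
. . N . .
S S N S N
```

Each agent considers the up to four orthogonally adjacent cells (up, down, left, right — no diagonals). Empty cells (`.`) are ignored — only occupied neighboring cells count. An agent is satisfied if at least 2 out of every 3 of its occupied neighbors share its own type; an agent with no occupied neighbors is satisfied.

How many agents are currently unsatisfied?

Row 0: (0,0)N 1/2 unhappy · (0,1)N 2/2 ok · (0,2)N 3/3 ok · (0,3)N 1/1 ok
Row 1: (1,0)S 0/1 unhappy · (1,2)N 1/1 ok · (1,4)S 0/0 ok
Row 2: (2,1)N 0/1 unhappy
Row 3: (3,1)S 0/1 unhappy · (3,3)N 0/1 unhappy · (3,4)S 0/1 unhappy
Row 4: (4,2)N 1/1 ok
Row 5: (5,0)S 1/1 ok · (5,1)S 1/2 unhappy · (5,2)N 1/3 unhappy · (5,3)S 0/2 unhappy · (5,4)N 0/1 unhappy
Unsatisfied: (0,0), (1,0), (2,1), (3,1), (3,3), (3,4), (5,1), (5,2), (5,3), (5,4) — 10 in total.

10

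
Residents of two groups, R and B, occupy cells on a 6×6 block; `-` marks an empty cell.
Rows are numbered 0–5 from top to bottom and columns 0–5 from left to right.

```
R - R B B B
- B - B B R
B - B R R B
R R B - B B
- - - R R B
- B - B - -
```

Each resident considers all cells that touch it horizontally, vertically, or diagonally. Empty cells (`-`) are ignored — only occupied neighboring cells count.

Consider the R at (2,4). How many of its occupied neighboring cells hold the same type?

Occupied neighbors of (2,4): (1,3)=B, (1,4)=B, (1,5)=R, (2,3)=R, (2,5)=B, (3,4)=B, (3,5)=B.
Same type (R): 2 of 7.

2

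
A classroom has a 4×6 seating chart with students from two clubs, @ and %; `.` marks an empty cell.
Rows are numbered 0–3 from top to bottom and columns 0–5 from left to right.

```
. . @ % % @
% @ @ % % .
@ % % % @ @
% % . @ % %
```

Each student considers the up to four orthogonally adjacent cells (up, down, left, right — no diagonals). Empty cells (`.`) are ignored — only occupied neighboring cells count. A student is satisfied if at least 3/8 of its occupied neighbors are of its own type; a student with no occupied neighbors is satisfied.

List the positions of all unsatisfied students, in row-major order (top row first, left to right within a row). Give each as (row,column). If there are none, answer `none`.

Row 0: (0,2)@ 1/2 ✓ · (0,3)% 2/3 ✓ · (0,4)% 2/3 ✓ · (0,5)@ 0/1 ✗
Row 1: (1,0)% 0/2 ✗ · (1,1)@ 1/3 ✗ · (1,2)@ 2/4 ✓ · (1,3)% 3/4 ✓ · (1,4)% 2/3 ✓
Row 2: (2,0)@ 0/3 ✗ · (2,1)% 2/4 ✓ · (2,2)% 2/3 ✓ · (2,3)% 2/4 ✓ · (2,4)@ 1/4 ✗ · (2,5)@ 1/2 ✓
Row 3: (3,0)% 1/2 ✓ · (3,1)% 2/2 ✓ · (3,3)@ 0/2 ✗ · (3,4)% 1/3 ✗ · (3,5)% 1/2 ✓

(0,5), (1,0), (1,1), (2,0), (2,4), (3,3), (3,4)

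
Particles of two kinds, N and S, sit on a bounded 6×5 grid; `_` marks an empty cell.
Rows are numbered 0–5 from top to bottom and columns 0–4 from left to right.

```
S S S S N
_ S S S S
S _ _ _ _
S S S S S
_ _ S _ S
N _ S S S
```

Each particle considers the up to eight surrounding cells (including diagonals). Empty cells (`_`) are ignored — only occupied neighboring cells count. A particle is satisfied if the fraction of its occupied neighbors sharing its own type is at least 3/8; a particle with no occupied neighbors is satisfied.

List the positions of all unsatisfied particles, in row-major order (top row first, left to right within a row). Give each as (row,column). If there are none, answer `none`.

(0,0)S 2/2 ✓
(0,1)S 4/4 ✓
(0,2)S 5/5 ✓
(0,3)S 4/5 ✓
(0,4)N 0/3 ✗
(1,1)S 5/5 ✓
(1,2)S 5/5 ✓
(1,3)S 4/5 ✓
(1,4)S 2/3 ✓
(2,0)S 3/3 ✓
(3,0)S 2/2 ✓
(3,1)S 4/4 ✓
(3,2)S 3/3 ✓
(3,3)S 4/4 ✓
(3,4)S 2/2 ✓
(4,2)S 5/5 ✓
(4,4)S 4/4 ✓
(5,0)N 0/0 ✓
(5,2)S 2/2 ✓
(5,3)S 4/4 ✓
(5,4)S 2/2 ✓

(0,4)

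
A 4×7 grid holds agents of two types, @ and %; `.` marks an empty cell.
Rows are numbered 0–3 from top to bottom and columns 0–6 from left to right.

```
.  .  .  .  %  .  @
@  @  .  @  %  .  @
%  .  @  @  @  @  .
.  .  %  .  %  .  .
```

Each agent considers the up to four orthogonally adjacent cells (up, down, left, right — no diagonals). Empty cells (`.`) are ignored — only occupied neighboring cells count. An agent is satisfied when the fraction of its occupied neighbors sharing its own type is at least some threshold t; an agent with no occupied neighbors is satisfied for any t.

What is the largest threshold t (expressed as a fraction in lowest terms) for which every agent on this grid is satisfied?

0/1

Row 0: (0,4)% 1/1 · (0,6)@ 1/1
Row 1: (1,0)@ 1/2 · (1,1)@ 1/1 · (1,3)@ 1/2 · (1,4)% 1/3 · (1,6)@ 1/1
Row 2: (2,0)% 0/1 · (2,2)@ 1/2 · (2,3)@ 3/3 · (2,4)@ 2/4 · (2,5)@ 1/1
Row 3: (3,2)% 0/1 · (3,4)% 0/1
The smallest same-type fraction is 0/1 at (2,0), which reduces to 0/1. Any threshold above that leaves this agent unsatisfied.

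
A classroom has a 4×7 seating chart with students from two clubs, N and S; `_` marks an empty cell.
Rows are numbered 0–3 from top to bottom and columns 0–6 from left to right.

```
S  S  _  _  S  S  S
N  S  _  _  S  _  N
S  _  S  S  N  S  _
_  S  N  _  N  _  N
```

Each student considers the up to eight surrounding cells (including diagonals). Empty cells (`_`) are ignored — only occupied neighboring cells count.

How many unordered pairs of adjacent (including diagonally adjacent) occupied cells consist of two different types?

Scan each occupied cell's neighbors to the right and below (and the two forward diagonals) so each pair is counted once.
Row 0: S(0,0)–S(0,1)= S(0,0)–N(1,0)≠ S(0,0)–S(1,1)= S(0,1)–S(1,1)= S(0,1)–N(1,0)≠ S(0,4)–S(0,5)= S(0,4)–S(1,4)= S(0,5)–S(0,6)= S(0,5)–N(1,6)≠ S(0,5)–S(1,4)= S(0,6)–N(1,6)≠  → 4/11 unlike.
Row 1: N(1,0)–S(1,1)≠ N(1,0)–S(2,0)≠ S(1,1)–S(2,2)= S(1,1)–S(2,0)= S(1,4)–N(2,4)≠ S(1,4)–S(2,5)= S(1,4)–S(2,3)= N(1,6)–S(2,5)≠  → 4/8 unlike.
Row 2: S(2,0)–S(3,1)= S(2,2)–S(2,3)= S(2,2)–N(3,2)≠ S(2,2)–S(3,1)= S(2,3)–N(2,4)≠ S(2,3)–N(3,4)≠ S(2,3)–N(3,2)≠ N(2,4)–S(2,5)≠ N(2,4)–N(3,4)= S(2,5)–N(3,6)≠ S(2,5)–N(3,4)≠  → 7/11 unlike.
Row 3: S(3,1)–N(3,2)≠  → 1/1 unlike.
Total adjacent occupied pairs: 31; unlike-type pairs: 16.

16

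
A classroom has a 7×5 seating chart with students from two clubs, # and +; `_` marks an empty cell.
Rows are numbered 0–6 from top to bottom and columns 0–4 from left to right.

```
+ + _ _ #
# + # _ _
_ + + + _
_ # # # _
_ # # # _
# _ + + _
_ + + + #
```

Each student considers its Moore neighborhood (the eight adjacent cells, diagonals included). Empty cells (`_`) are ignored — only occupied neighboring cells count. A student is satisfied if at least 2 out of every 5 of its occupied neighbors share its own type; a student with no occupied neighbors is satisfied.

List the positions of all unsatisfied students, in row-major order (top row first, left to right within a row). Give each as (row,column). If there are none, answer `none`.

Row 0: (0,0)+ 2/3 ✓ · (0,1)+ 2/4 ✓ · (0,4)# 0/0 ✓
Row 1: (1,0)# 0/4 ✗ · (1,1)+ 4/6 ✓ · (1,2)# 0/5 ✗
Row 2: (2,1)+ 2/6 ✗ · (2,2)+ 3/7 ✓ · (2,3)+ 1/4 ✗
Row 3: (3,1)# 3/5 ✓ · (3,2)# 5/8 ✓ · (3,3)# 3/5 ✓
Row 4: (4,1)# 4/5 ✓ · (4,2)# 5/7 ✓ · (4,3)# 3/5 ✓
Row 5: (5,0)# 1/2 ✓ · (5,2)+ 4/7 ✓ · (5,3)+ 3/6 ✓
Row 6: (6,1)+ 2/3 ✓ · (6,2)+ 4/4 ✓ · (6,3)+ 3/4 ✓ · (6,4)# 0/2 ✗

(1,0), (1,2), (2,1), (2,3), (6,4)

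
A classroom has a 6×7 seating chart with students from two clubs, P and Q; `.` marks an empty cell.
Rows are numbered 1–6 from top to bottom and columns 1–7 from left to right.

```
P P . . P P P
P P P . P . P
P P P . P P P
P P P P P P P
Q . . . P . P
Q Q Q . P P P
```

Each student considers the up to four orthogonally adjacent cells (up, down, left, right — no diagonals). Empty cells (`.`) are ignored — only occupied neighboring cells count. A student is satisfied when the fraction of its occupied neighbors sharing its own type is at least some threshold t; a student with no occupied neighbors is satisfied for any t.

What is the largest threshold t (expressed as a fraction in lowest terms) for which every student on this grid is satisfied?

1/2

Row 1: (1,1)P 2/2 · (1,2)P 2/2 · (1,5)P 2/2 · (1,6)P 2/2 · (1,7)P 2/2
Row 2: (2,1)P 3/3 · (2,2)P 4/4 · (2,3)P 2/2 · (2,5)P 2/2 · (2,7)P 2/2
Row 3: (3,1)P 3/3 · (3,2)P 4/4 · (3,3)P 3/3 · (3,5)P 3/3 · (3,6)P 3/3 · (3,7)P 3/3
Row 4: (4,1)P 2/3 · (4,2)P 3/3 · (4,3)P 3/3 · (4,4)P 2/2 · (4,5)P 4/4 · (4,6)P 3/3 · (4,7)P 3/3
Row 5: (5,1)Q 1/2 · (5,5)P 2/2 · (5,7)P 2/2
Row 6: (6,1)Q 2/2 · (6,2)Q 2/2 · (6,3)Q 1/1 · (6,5)P 2/2 · (6,6)P 2/2 · (6,7)P 2/2
The smallest same-type fraction is 1/2 at (5,1), which reduces to 1/2. Any threshold above that leaves this student unsatisfied.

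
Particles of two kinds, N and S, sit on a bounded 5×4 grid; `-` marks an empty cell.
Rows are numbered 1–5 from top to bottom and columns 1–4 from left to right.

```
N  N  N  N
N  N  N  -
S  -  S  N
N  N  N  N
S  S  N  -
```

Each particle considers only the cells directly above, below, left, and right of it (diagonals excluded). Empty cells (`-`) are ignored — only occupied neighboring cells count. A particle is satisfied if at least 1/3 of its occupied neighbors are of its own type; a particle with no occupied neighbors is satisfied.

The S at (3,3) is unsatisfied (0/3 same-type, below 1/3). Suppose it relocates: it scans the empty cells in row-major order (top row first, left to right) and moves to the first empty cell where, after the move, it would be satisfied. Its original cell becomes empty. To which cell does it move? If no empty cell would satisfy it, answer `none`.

(3,2)

Vacating (3,3). Empty cells in order:
  (2,4): 0/3 same-type → still unsatisfied.
  (3,2): 1/3 same-type → satisfied — stop here.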